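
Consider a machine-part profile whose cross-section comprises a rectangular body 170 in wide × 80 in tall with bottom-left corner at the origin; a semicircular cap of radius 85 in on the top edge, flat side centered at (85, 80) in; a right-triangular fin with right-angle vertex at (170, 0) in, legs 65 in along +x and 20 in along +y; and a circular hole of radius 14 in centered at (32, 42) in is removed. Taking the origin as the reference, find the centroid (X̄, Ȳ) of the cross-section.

Part | A | x̄ᵢ | ȳᵢ | A·x̄ᵢ | A·ȳᵢ
rectangular body | 13600.00 | 85.00 | 40.00 | 1156000.00 | 544000.00
semicircular top | 11349.00 | 85.00 | 116.08 | 964665.29 | 1317336.94
triangular fin | 650.00 | 191.67 | 6.67 | 124583.33 | 4333.33
hole | -615.75 | 32.00 | 42.00 | -19704.07 | -25861.59
Σ | 24983.25 |  |  | 2225544.56 | 1839808.69
X̄ = 2225544.56 / 24983.25 = 89.08 in
Ȳ = 1839808.69 / 24983.25 = 73.64 in

X̄ = 89.08 in, Ȳ = 73.64 in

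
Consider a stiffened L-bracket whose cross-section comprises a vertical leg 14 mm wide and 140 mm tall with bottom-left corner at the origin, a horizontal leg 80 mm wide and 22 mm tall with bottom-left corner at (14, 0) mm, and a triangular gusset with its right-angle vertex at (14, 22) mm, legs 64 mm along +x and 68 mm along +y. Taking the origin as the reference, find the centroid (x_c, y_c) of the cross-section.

Part | A | x̄ᵢ | ȳᵢ | A·x̄ᵢ | A·ȳᵢ
vertical leg | 1960.00 | 7.00 | 70.00 | 13720.00 | 137200.00
horizontal leg | 1760.00 | 54.00 | 11.00 | 95040.00 | 19360.00
gusset | 2176.00 | 35.33 | 44.67 | 76885.33 | 97194.67
Σ | 5896.00 |  |  | 185645.33 | 253754.67
x_c = 185645.33 / 5896.00 = 31.49 mm
y_c = 253754.67 / 5896.00 = 43.04 mm

x_c = 31.49 mm, y_c = 43.04 mm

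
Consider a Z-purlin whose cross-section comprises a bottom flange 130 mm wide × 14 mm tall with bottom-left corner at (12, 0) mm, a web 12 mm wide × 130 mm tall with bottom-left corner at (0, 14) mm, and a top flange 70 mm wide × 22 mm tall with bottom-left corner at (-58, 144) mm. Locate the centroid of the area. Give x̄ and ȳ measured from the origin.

x̄ = 23.19 mm, ȳ = 76.15 mm

bottom flange: A = 130 × 14 = 1820.00, centroid at (77.00, 7.00).
web: A = 12 × 130 = 1560.00, centroid at (6.00, 79.00).
top flange: A = 70 × 22 = 1540.00, centroid at (-23.00, 155.00).
ΣA = 4920.00 mm², ΣAx̄ = 114080.00 mm³, ΣAȳ = 374680.00 mm³.
x̄ = 114080.00/4920.00 = 23.19 mm; ȳ = 374680.00/4920.00 = 76.15 mm.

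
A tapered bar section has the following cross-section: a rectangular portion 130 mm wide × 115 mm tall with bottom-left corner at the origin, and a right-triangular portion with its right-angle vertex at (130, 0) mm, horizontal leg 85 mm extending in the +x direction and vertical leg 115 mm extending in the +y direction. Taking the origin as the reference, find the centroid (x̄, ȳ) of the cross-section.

Part | A | x̄ᵢ | ȳᵢ | A·x̄ᵢ | A·ȳᵢ
rectangular portion | 14950.00 | 65.00 | 57.50 | 971750.00 | 859625.00
triangular portion | 4887.50 | 158.33 | 38.33 | 773854.17 | 187354.17
Σ | 19837.50 |  |  | 1745604.17 | 1046979.17
x̄ = 1745604.17 / 19837.50 = 88.00 mm
ȳ = 1046979.17 / 19837.50 = 52.78 mm

x̄ = 88.00 mm, ȳ = 52.78 mm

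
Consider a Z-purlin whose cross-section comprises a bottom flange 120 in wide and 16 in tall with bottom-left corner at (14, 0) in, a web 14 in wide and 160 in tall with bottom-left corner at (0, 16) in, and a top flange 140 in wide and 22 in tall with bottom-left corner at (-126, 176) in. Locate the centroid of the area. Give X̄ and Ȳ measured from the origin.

Part | A | x̄ᵢ | ȳᵢ | A·x̄ᵢ | A·ȳᵢ
bottom flange | 1920.00 | 74.00 | 8.00 | 142080.00 | 15360.00
web | 2240.00 | 7.00 | 96.00 | 15680.00 | 215040.00
top flange | 3080.00 | -56.00 | 187.00 | -172480.00 | 575960.00
Σ | 7240.00 |  |  | -14720.00 | 806360.00
X̄ = -14720.00 / 7240.00 = -2.03 in
Ȳ = 806360.00 / 7240.00 = 111.38 in

X̄ = -2.03 in, Ȳ = 111.38 in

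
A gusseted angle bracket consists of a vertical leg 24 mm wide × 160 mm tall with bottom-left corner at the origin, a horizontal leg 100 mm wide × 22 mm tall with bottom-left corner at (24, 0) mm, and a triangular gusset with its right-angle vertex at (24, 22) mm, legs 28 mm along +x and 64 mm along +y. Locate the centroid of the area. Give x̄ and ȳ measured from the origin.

vertical leg: A = 24 × 160 = 3840.00, centroid at (12.00, 80.00).
horizontal leg: A = 100 × 22 = 2200.00, centroid at (74.00, 11.00).
gusset: A = ½·28·64 = 896.00, centroid at (33.33, 43.33).
ΣA = 6936.00 mm², ΣAx̄ = 238746.67 mm³, ΣAȳ = 370226.67 mm³.
x̄ = 238746.67/6936.00 = 34.42 mm; ȳ = 370226.67/6936.00 = 53.38 mm.

x̄ = 34.42 mm, ȳ = 53.38 mm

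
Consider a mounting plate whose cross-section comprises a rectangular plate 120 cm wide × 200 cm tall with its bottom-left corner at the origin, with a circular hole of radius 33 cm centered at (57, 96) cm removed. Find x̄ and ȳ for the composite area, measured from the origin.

plate: A = 120 × 200 = 24000.00, centroid at (60.00, 100.00).
hole: A = −π·33² = -3421.19, centroid at (57.00, 96.00).
ΣA = 20578.81 cm², ΣAx̄ = 1244991.92 cm³, ΣAȳ = 2071565.34 cm³.
x̄ = 1244991.92/20578.81 = 60.50 cm; ȳ = 2071565.34/20578.81 = 100.66 cm.

x̄ = 60.50 cm, ȳ = 100.66 cm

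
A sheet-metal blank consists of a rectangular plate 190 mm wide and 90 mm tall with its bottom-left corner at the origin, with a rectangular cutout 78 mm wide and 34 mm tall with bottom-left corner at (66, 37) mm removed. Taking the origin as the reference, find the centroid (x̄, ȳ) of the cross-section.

x̄ = 93.16 mm, ȳ = 43.35 mm

Part | A | x̄ᵢ | ȳᵢ | A·x̄ᵢ | A·ȳᵢ
plate | 17100.00 | 95.00 | 45.00 | 1624500.00 | 769500.00
hole | -2652.00 | 105.00 | 54.00 | -278460.00 | -143208.00
Σ | 14448.00 |  |  | 1346040.00 | 626292.00
x̄ = 1346040.00 / 14448.00 = 93.16 mm
ȳ = 626292.00 / 14448.00 = 43.35 mm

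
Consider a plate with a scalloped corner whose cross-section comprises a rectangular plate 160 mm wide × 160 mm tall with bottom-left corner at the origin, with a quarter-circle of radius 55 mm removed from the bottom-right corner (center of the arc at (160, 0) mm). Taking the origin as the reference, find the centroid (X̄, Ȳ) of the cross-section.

plate: A = 160 × 160 = 25600.00, centroid at (80.00, 80.00).
removed quarter-circle: A = −¼π·55² = -2375.83, centroid at (136.66, 23.34).
ΣA = 23224.17 mm²
ΣAX̄ = (25600.00)(80.00) + (-2375.83)(136.66) = 1723325.62 mm³
ΣAȲ = (25600.00)(80.00) + (-2375.83)(23.34) = 1992541.67 mm³
X̄ = 1723325.62 / 23224.17 = 74.20 mm
Ȳ = 1992541.67 / 23224.17 = 85.80 mm

X̄ = 74.20 mm, Ȳ = 85.80 mm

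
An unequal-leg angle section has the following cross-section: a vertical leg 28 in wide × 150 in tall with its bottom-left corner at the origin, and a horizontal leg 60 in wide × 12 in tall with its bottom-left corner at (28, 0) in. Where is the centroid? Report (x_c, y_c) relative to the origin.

vertical leg: A = 28 × 150 = 4200.00, centroid at (14.00, 75.00).
horizontal leg: A = 60 × 12 = 720.00, centroid at (58.00, 6.00).
ΣA = 4920.00 in², ΣAx_c = 100560.00 in³, ΣAy_c = 319320.00 in³.
x_c = 100560.00/4920.00 = 20.44 in; y_c = 319320.00/4920.00 = 64.90 in.

x_c = 20.44 in, y_c = 64.90 in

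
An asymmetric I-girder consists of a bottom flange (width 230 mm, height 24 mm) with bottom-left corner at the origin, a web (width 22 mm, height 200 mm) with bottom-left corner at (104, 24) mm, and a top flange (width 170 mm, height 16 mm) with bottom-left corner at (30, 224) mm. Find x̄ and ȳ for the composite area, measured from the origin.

Part | A | x̄ᵢ | ȳᵢ | A·x̄ᵢ | A·ȳᵢ
bottom flange | 5520.00 | 115.00 | 12.00 | 634800.00 | 66240.00
web | 4400.00 | 115.00 | 124.00 | 506000.00 | 545600.00
top flange | 2720.00 | 115.00 | 232.00 | 312800.00 | 631040.00
Σ | 12640.00 |  |  | 1453600.00 | 1242880.00
x̄ = 1453600.00 / 12640.00 = 115.00 mm
ȳ = 1242880.00 / 12640.00 = 98.33 mm

x̄ = 115.00 mm, ȳ = 98.33 mm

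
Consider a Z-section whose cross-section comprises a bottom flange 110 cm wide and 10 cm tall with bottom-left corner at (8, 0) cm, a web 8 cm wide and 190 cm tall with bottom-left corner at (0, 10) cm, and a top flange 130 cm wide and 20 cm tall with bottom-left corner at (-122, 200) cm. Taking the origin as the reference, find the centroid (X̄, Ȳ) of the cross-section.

X̄ = -13.95 cm, Ȳ = 136.23 cm

bottom flange: A = 110 × 10 = 1100.00, centroid at (63.00, 5.00).
web: A = 8 × 190 = 1520.00, centroid at (4.00, 105.00).
top flange: A = 130 × 20 = 2600.00, centroid at (-57.00, 210.00).
ΣA = 5220.00 cm²
ΣAX̄ = (1100.00)(63.00) + (1520.00)(4.00) + (2600.00)(-57.00) = -72820.00 cm³
ΣAȲ = (1100.00)(5.00) + (1520.00)(105.00) + (2600.00)(210.00) = 711100.00 cm³
X̄ = -72820.00 / 5220.00 = -13.95 cm
Ȳ = 711100.00 / 5220.00 = 136.23 cm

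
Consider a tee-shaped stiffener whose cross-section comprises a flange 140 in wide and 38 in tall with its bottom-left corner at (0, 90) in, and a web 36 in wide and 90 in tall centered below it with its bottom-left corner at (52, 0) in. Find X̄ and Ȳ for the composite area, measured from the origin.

web: A = 36 × 90 = 3240.00, centroid at (70.00, 45.00).
flange: A = 140 × 38 = 5320.00, centroid at (70.00, 109.00).
ΣA = 8560.00 in², ΣAX̄ = 599200.00 in³, ΣAȲ = 725680.00 in³.
X̄ = 599200.00/8560.00 = 70.00 in; Ȳ = 725680.00/8560.00 = 84.78 in.

X̄ = 70.00 in, Ȳ = 84.78 in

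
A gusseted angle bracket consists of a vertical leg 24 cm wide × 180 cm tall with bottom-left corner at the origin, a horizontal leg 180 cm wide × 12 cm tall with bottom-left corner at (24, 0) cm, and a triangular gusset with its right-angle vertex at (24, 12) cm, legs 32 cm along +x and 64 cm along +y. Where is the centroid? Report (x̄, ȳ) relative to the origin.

x̄ = 44.45 cm, ȳ = 58.09 cm

vertical leg: A = 24 × 180 = 4320.00, centroid at (12.00, 90.00).
horizontal leg: A = 180 × 12 = 2160.00, centroid at (114.00, 6.00).
gusset: A = ½·32·64 = 1024.00, centroid at (34.67, 33.33).
ΣA = 7504.00 cm²
ΣAx̄ = (4320.00)(12.00) + (2160.00)(114.00) + (1024.00)(34.67) = 333578.67 cm³
ΣAȳ = (4320.00)(90.00) + (2160.00)(6.00) + (1024.00)(33.33) = 435893.33 cm³
x̄ = 333578.67 / 7504.00 = 44.45 cm
ȳ = 435893.33 / 7504.00 = 58.09 cm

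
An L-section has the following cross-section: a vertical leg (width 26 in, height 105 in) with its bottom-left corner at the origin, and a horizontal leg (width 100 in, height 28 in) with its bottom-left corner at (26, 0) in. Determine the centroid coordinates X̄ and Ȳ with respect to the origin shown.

Part | A | x̄ᵢ | ȳᵢ | A·x̄ᵢ | A·ȳᵢ
vertical leg | 2730.00 | 13.00 | 52.50 | 35490.00 | 143325.00
horizontal leg | 2800.00 | 76.00 | 14.00 | 212800.00 | 39200.00
Σ | 5530.00 |  |  | 248290.00 | 182525.00
X̄ = 248290.00 / 5530.00 = 44.90 in
Ȳ = 182525.00 / 5530.00 = 33.01 in

X̄ = 44.90 in, Ȳ = 33.01 in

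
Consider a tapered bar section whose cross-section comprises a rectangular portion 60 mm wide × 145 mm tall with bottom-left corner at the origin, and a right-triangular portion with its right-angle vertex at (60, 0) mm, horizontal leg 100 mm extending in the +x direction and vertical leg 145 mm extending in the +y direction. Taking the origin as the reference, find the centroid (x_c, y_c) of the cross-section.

x_c = 58.79 mm, y_c = 61.52 mm

rectangular portion: A = 60 × 145 = 8700.00, centroid at (30.00, 72.50).
triangular portion: A = ½·100·145 = 7250.00, centroid at (93.33, 48.33).
ΣA = 15950.00 mm²
ΣAx_c = (8700.00)(30.00) + (7250.00)(93.33) = 937666.67 mm³
ΣAy_c = (8700.00)(72.50) + (7250.00)(48.33) = 981166.67 mm³
x_c = 937666.67 / 15950.00 = 58.79 mm
y_c = 981166.67 / 15950.00 = 61.52 mm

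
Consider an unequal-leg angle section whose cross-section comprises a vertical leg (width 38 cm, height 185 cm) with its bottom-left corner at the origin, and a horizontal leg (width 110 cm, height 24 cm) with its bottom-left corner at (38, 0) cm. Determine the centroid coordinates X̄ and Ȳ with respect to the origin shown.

X̄ = 39.20 cm, Ȳ = 70.52 cm

vertical leg: A = 38 × 185 = 7030.00, centroid at (19.00, 92.50).
horizontal leg: A = 110 × 24 = 2640.00, centroid at (93.00, 12.00).
ΣA = 9670.00 cm², ΣAX̄ = 379090.00 cm³, ΣAȲ = 681955.00 cm³.
X̄ = 379090.00/9670.00 = 39.20 cm; Ȳ = 681955.00/9670.00 = 70.52 cm.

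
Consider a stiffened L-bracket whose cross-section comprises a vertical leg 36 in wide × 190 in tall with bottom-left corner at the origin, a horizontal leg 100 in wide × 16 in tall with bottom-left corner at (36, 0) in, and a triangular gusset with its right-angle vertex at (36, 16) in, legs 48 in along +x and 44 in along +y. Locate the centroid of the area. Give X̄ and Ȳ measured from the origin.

Part | A | x̄ᵢ | ȳᵢ | A·x̄ᵢ | A·ȳᵢ
vertical leg | 6840.00 | 18.00 | 95.00 | 123120.00 | 649800.00
horizontal leg | 1600.00 | 86.00 | 8.00 | 137600.00 | 12800.00
gusset | 1056.00 | 52.00 | 30.67 | 54912.00 | 32384.00
Σ | 9496.00 |  |  | 315632.00 | 694984.00
X̄ = 315632.00 / 9496.00 = 33.24 in
Ȳ = 694984.00 / 9496.00 = 73.19 in

X̄ = 33.24 in, Ȳ = 73.19 in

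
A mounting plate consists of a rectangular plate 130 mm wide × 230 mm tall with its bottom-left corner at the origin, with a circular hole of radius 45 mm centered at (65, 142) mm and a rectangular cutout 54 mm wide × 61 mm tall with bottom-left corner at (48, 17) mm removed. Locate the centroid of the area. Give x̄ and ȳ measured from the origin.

x̄ = 63.37 mm, ȳ = 117.50 mm

plate: A = 130 × 230 = 29900.00, centroid at (65.00, 115.00).
hole 1: A = −π·45² = -6361.73, centroid at (65.00, 142.00).
hole 2: A = −(54 × 61) = -3294.00, centroid at (75.00, 47.50).
ΣA = 20244.27 mm², ΣAx̄ = 1282937.87 mm³, ΣAȳ = 2378670.03 mm³.
x̄ = 1282937.87/20244.27 = 63.37 mm; ȳ = 2378670.03/20244.27 = 117.50 mm.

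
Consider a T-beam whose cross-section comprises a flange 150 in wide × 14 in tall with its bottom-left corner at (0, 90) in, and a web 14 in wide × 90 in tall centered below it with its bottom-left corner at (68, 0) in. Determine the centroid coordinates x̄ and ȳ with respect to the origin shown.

Part | A | x̄ᵢ | ȳᵢ | A·x̄ᵢ | A·ȳᵢ
web | 1260.00 | 75.00 | 45.00 | 94500.00 | 56700.00
flange | 2100.00 | 75.00 | 97.00 | 157500.00 | 203700.00
Σ | 3360.00 |  |  | 252000.00 | 260400.00
x̄ = 252000.00 / 3360.00 = 75.00 in
ȳ = 260400.00 / 3360.00 = 77.50 in

x̄ = 75.00 in, ȳ = 77.50 in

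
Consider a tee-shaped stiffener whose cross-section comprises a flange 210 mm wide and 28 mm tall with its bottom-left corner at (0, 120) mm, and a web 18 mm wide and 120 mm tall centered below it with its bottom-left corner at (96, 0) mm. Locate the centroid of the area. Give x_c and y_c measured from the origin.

web: A = 18 × 120 = 2160.00, centroid at (105.00, 60.00).
flange: A = 210 × 28 = 5880.00, centroid at (105.00, 134.00).
ΣA = 8040.00 mm², ΣAx_c = 844200.00 mm³, ΣAy_c = 917520.00 mm³.
x_c = 844200.00/8040.00 = 105.00 mm; y_c = 917520.00/8040.00 = 114.12 mm.

x_c = 105.00 mm, y_c = 114.12 mm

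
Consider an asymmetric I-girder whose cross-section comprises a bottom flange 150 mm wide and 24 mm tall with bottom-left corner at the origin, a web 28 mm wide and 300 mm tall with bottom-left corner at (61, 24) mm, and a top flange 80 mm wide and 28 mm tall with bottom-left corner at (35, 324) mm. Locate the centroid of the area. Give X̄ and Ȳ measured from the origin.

bottom flange: A = 150 × 24 = 3600.00, centroid at (75.00, 12.00).
web: A = 28 × 300 = 8400.00, centroid at (75.00, 174.00).
top flange: A = 80 × 28 = 2240.00, centroid at (75.00, 338.00).
ΣA = 14240.00 mm², ΣAX̄ = 1068000.00 mm³, ΣAȲ = 2261920.00 mm³.
X̄ = 1068000.00/14240.00 = 75.00 mm; Ȳ = 2261920.00/14240.00 = 158.84 mm.

X̄ = 75.00 mm, Ȳ = 158.84 mm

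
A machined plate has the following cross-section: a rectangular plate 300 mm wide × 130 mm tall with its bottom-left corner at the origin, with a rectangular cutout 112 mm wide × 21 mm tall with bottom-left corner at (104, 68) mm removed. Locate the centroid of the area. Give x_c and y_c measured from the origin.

x_c = 149.36 mm, y_c = 64.13 mm

Part | A | x̄ᵢ | ȳᵢ | A·x̄ᵢ | A·ȳᵢ
plate | 39000.00 | 150.00 | 65.00 | 5850000.00 | 2535000.00
hole | -2352.00 | 160.00 | 78.50 | -376320.00 | -184632.00
Σ | 36648.00 |  |  | 5473680.00 | 2350368.00
x_c = 5473680.00 / 36648.00 = 149.36 mm
y_c = 2350368.00 / 36648.00 = 64.13 mm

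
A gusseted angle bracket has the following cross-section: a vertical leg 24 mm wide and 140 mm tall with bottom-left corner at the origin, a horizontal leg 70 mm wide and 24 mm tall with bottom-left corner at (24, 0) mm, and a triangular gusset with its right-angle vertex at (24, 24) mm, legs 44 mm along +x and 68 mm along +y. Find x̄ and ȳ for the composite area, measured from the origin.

x̄ = 30.18 mm, ȳ = 49.75 mm

Part | A | x̄ᵢ | ȳᵢ | A·x̄ᵢ | A·ȳᵢ
vertical leg | 3360.00 | 12.00 | 70.00 | 40320.00 | 235200.00
horizontal leg | 1680.00 | 59.00 | 12.00 | 99120.00 | 20160.00
gusset | 1496.00 | 38.67 | 46.67 | 57845.33 | 69813.33
Σ | 6536.00 |  |  | 197285.33 | 325173.33
x̄ = 197285.33 / 6536.00 = 30.18 mm
ȳ = 325173.33 / 6536.00 = 49.75 mm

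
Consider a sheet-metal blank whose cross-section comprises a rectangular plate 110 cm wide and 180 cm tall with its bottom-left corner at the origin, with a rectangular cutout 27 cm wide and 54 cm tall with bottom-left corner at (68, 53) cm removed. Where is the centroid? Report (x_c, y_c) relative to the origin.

plate: A = 110 × 180 = 19800.00, centroid at (55.00, 90.00).
hole: A = −(27 × 54) = -1458.00, centroid at (81.50, 80.00).
ΣA = 18342.00 cm², ΣAx_c = 970173.00 cm³, ΣAy_c = 1665360.00 cm³.
x_c = 970173.00/18342.00 = 52.89 cm; y_c = 1665360.00/18342.00 = 90.79 cm.

x_c = 52.89 cm, y_c = 90.79 cm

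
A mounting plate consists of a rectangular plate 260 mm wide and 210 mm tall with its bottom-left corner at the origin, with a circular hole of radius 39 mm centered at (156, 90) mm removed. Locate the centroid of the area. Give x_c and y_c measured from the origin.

plate: A = 260 × 210 = 54600.00, centroid at (130.00, 105.00).
hole: A = −π·39² = -4778.36, centroid at (156.00, 90.00).
ΣA = 49821.64 mm², ΣAx_c = 6352575.46 mm³, ΣAy_c = 5302947.38 mm³.
x_c = 6352575.46/49821.64 = 127.51 mm; y_c = 5302947.38/49821.64 = 106.44 mm.

x_c = 127.51 mm, y_c = 106.44 mm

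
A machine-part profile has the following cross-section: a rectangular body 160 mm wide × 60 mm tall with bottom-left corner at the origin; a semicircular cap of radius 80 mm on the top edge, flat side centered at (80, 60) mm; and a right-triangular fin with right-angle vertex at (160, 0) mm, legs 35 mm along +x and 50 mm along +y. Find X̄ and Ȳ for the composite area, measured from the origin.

rectangular body: A = 160 × 60 = 9600.00, centroid at (80.00, 30.00).
semicircular top: A = ½π·80² = 10053.10, centroid at (80.00, 93.95).
triangular fin: A = ½·35·50 = 875.00, centroid at (171.67, 16.67).
ΣA = 20528.10 mm², ΣAX̄ = 1722456.05 mm³, ΣAȲ = 1247102.46 mm³.
X̄ = 1722456.05/20528.10 = 83.91 mm; Ȳ = 1247102.46/20528.10 = 60.75 mm.

X̄ = 83.91 mm, Ȳ = 60.75 mm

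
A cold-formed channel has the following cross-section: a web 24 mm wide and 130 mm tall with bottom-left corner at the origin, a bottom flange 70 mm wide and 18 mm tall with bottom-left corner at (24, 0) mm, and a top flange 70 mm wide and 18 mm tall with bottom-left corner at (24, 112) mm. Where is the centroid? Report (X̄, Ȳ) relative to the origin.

Part | A | x̄ᵢ | ȳᵢ | A·x̄ᵢ | A·ȳᵢ
web | 3120.00 | 12.00 | 65.00 | 37440.00 | 202800.00
bottom flange | 1260.00 | 59.00 | 9.00 | 74340.00 | 11340.00
top flange | 1260.00 | 59.00 | 121.00 | 74340.00 | 152460.00
Σ | 5640.00 |  |  | 186120.00 | 366600.00
X̄ = 186120.00 / 5640.00 = 33.00 mm
Ȳ = 366600.00 / 5640.00 = 65.00 mm

X̄ = 33.00 mm, Ȳ = 65.00 mm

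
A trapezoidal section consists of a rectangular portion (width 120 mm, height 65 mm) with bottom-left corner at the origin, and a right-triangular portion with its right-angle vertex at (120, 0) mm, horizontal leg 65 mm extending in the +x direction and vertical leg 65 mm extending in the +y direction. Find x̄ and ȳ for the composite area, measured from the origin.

rectangular portion: A = 120 × 65 = 7800.00, centroid at (60.00, 32.50).
triangular portion: A = ½·65·65 = 2112.50, centroid at (141.67, 21.67).
ΣA = 9912.50 mm²
ΣAx̄ = (7800.00)(60.00) + (2112.50)(141.67) = 767270.83 mm³
ΣAȳ = (7800.00)(32.50) + (2112.50)(21.67) = 299270.83 mm³
x̄ = 767270.83 / 9912.50 = 77.40 mm
ȳ = 299270.83 / 9912.50 = 30.19 mm

x̄ = 77.40 mm, ȳ = 30.19 mm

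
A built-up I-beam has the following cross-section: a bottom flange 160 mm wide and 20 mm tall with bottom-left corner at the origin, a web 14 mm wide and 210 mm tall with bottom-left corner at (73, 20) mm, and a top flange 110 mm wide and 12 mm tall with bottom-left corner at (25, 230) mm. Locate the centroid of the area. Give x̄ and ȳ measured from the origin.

bottom flange: A = 160 × 20 = 3200.00, centroid at (80.00, 10.00).
web: A = 14 × 210 = 2940.00, centroid at (80.00, 125.00).
top flange: A = 110 × 12 = 1320.00, centroid at (80.00, 236.00).
ΣA = 7460.00 mm²
ΣAx̄ = (3200.00)(80.00) + (2940.00)(80.00) + (1320.00)(80.00) = 596800.00 mm³
ΣAȳ = (3200.00)(10.00) + (2940.00)(125.00) + (1320.00)(236.00) = 711020.00 mm³
x̄ = 596800.00 / 7460.00 = 80.00 mm
ȳ = 711020.00 / 7460.00 = 95.31 mm

x̄ = 80.00 mm, ȳ = 95.31 mm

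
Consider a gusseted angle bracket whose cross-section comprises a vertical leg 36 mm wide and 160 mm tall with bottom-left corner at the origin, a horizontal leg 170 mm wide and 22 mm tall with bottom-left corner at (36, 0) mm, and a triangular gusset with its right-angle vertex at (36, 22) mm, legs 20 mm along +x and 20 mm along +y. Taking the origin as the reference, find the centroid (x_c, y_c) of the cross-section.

x_c = 58.22 mm, y_c = 52.34 mm

vertical leg: A = 36 × 160 = 5760.00, centroid at (18.00, 80.00).
horizontal leg: A = 170 × 22 = 3740.00, centroid at (121.00, 11.00).
gusset: A = ½·20·20 = 200.00, centroid at (42.67, 28.67).
ΣA = 9700.00 mm²
ΣAx_c = (5760.00)(18.00) + (3740.00)(121.00) + (200.00)(42.67) = 564753.33 mm³
ΣAy_c = (5760.00)(80.00) + (3740.00)(11.00) + (200.00)(28.67) = 507673.33 mm³
x_c = 564753.33 / 9700.00 = 58.22 mm
y_c = 507673.33 / 9700.00 = 52.34 mm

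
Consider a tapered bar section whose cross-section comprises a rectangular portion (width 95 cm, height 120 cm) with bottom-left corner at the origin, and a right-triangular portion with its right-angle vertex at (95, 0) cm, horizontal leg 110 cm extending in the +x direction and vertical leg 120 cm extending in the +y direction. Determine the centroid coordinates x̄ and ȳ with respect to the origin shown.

x̄ = 78.36 cm, ȳ = 52.67 cm

rectangular portion: A = 95 × 120 = 11400.00, centroid at (47.50, 60.00).
triangular portion: A = ½·110·120 = 6600.00, centroid at (131.67, 40.00).
ΣA = 18000.00 cm²
ΣAx̄ = (11400.00)(47.50) + (6600.00)(131.67) = 1410500.00 cm³
ΣAȳ = (11400.00)(60.00) + (6600.00)(40.00) = 948000.00 cm³
x̄ = 1410500.00 / 18000.00 = 78.36 cm
ȳ = 948000.00 / 18000.00 = 52.67 cm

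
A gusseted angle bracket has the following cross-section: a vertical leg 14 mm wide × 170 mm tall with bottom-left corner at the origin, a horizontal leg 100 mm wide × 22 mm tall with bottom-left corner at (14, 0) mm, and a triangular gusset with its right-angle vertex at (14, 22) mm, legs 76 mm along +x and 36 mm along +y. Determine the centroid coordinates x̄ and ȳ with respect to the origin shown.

x̄ = 35.52 mm, ȳ = 45.90 mm

Part | A | x̄ᵢ | ȳᵢ | A·x̄ᵢ | A·ȳᵢ
vertical leg | 2380.00 | 7.00 | 85.00 | 16660.00 | 202300.00
horizontal leg | 2200.00 | 64.00 | 11.00 | 140800.00 | 24200.00
gusset | 1368.00 | 39.33 | 34.00 | 53808.00 | 46512.00
Σ | 5948.00 |  |  | 211268.00 | 273012.00
x̄ = 211268.00 / 5948.00 = 35.52 mm
ȳ = 273012.00 / 5948.00 = 45.90 mm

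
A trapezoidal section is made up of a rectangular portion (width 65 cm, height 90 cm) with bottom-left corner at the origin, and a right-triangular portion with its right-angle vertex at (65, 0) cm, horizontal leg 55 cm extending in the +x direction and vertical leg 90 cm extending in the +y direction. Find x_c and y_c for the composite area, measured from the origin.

x_c = 47.61 cm, y_c = 40.54 cm

Part | A | x̄ᵢ | ȳᵢ | A·x̄ᵢ | A·ȳᵢ
rectangular portion | 5850.00 | 32.50 | 45.00 | 190125.00 | 263250.00
triangular portion | 2475.00 | 83.33 | 30.00 | 206250.00 | 74250.00
Σ | 8325.00 |  |  | 396375.00 | 337500.00
x_c = 396375.00 / 8325.00 = 47.61 cm
y_c = 337500.00 / 8325.00 = 40.54 cm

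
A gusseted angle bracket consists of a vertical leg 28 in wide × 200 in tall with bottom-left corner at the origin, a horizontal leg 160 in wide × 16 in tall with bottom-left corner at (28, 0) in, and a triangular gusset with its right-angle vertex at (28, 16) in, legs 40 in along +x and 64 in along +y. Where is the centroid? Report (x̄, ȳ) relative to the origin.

Part | A | x̄ᵢ | ȳᵢ | A·x̄ᵢ | A·ȳᵢ
vertical leg | 5600.00 | 14.00 | 100.00 | 78400.00 | 560000.00
horizontal leg | 2560.00 | 108.00 | 8.00 | 276480.00 | 20480.00
gusset | 1280.00 | 41.33 | 37.33 | 52906.67 | 47786.67
Σ | 9440.00 |  |  | 407786.67 | 628266.67
x̄ = 407786.67 / 9440.00 = 43.20 in
ȳ = 628266.67 / 9440.00 = 66.55 in

x̄ = 43.20 in, ȳ = 66.55 in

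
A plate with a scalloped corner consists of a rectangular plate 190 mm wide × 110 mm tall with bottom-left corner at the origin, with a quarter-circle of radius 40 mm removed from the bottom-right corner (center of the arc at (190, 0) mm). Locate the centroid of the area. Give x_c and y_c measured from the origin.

x_c = 90.01 mm, y_c = 57.43 mm

plate: A = 190 × 110 = 20900.00, centroid at (95.00, 55.00).
removed quarter-circle: A = −¼π·40² = -1256.64, centroid at (173.02, 16.98).
ΣA = 19643.36 mm², ΣAx_c = 1768072.29 mm³, ΣAy_c = 1128166.67 mm³.
x_c = 1768072.29/19643.36 = 90.01 mm; y_c = 1128166.67/19643.36 = 57.43 mm.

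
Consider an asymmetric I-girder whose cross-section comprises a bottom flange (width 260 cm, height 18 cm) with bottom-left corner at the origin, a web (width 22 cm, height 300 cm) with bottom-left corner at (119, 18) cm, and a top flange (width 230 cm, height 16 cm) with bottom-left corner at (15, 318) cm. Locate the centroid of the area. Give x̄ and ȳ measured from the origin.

x̄ = 130.00 cm, ȳ = 157.13 cm

bottom flange: A = 260 × 18 = 4680.00, centroid at (130.00, 9.00).
web: A = 22 × 300 = 6600.00, centroid at (130.00, 168.00).
top flange: A = 230 × 16 = 3680.00, centroid at (130.00, 326.00).
ΣA = 14960.00 cm², ΣAx̄ = 1944800.00 cm³, ΣAȳ = 2350600.00 cm³.
x̄ = 1944800.00/14960.00 = 130.00 cm; ȳ = 2350600.00/14960.00 = 157.13 cm.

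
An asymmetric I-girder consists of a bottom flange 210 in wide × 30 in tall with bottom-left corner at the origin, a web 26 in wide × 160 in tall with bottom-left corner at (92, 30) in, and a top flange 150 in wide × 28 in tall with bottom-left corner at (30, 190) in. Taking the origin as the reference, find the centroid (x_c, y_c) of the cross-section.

bottom flange: A = 210 × 30 = 6300.00, centroid at (105.00, 15.00).
web: A = 26 × 160 = 4160.00, centroid at (105.00, 110.00).
top flange: A = 150 × 28 = 4200.00, centroid at (105.00, 204.00).
ΣA = 14660.00 in², ΣAx_c = 1539300.00 in³, ΣAy_c = 1408900.00 in³.
x_c = 1539300.00/14660.00 = 105.00 in; y_c = 1408900.00/14660.00 = 96.11 in.

x_c = 105.00 in, y_c = 96.11 in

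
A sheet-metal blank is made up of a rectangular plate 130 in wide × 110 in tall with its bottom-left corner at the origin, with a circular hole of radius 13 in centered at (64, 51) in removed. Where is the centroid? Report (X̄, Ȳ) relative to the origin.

X̄ = 65.04 in, Ȳ = 55.15 in

plate: A = 130 × 110 = 14300.00, centroid at (65.00, 55.00).
hole: A = −π·13² = -530.93, centroid at (64.00, 51.00).
ΣA = 13769.07 in²
ΣAX̄ = (14300.00)(65.00) + (-530.93)(64.00) = 895520.53 in³
ΣAȲ = (14300.00)(55.00) + (-530.93)(51.00) = 759422.61 in³
X̄ = 895520.53 / 13769.07 = 65.04 in
Ȳ = 759422.61 / 13769.07 = 55.15 in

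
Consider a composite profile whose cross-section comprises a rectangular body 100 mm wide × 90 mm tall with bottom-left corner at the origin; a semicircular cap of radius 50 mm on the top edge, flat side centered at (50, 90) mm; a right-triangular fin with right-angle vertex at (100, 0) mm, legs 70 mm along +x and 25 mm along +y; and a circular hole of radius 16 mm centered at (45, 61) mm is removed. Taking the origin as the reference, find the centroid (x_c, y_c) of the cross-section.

x_c = 55.25 mm, y_c = 61.55 mm

rectangular body: A = 100 × 90 = 9000.00, centroid at (50.00, 45.00).
semicircular top: A = ½π·50² = 3926.99, centroid at (50.00, 111.22).
triangular fin: A = ½·70·25 = 875.00, centroid at (123.33, 8.33).
hole: A = −π·16² = -804.25, centroid at (45.00, 61.00).
ΣA = 12997.74 mm², ΣAx_c = 718075.06 mm³, ΣAy_c = 799995.06 mm³.
x_c = 718075.06/12997.74 = 55.25 mm; y_c = 799995.06/12997.74 = 61.55 mm.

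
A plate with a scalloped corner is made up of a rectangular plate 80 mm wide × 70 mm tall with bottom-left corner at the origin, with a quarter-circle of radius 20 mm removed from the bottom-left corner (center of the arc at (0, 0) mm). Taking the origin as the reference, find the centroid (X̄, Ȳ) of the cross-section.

X̄ = 41.87 mm, Ȳ = 36.58 mm

plate: A = 80 × 70 = 5600.00, centroid at (40.00, 35.00).
removed quarter-circle: A = −¼π·20² = -314.16, centroid at (8.49, 8.49).
ΣA = 5285.84 mm²
ΣAX̄ = (5600.00)(40.00) + (-314.16)(8.49) = 221333.33 mm³
ΣAȲ = (5600.00)(35.00) + (-314.16)(8.49) = 193333.33 mm³
X̄ = 221333.33 / 5285.84 = 41.87 mm
Ȳ = 193333.33 / 5285.84 = 36.58 mm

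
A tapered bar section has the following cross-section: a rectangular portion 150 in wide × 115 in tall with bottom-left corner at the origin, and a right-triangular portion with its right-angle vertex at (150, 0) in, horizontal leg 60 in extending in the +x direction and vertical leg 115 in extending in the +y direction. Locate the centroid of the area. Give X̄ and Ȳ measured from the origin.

Part | A | x̄ᵢ | ȳᵢ | A·x̄ᵢ | A·ȳᵢ
rectangular portion | 17250.00 | 75.00 | 57.50 | 1293750.00 | 991875.00
triangular portion | 3450.00 | 170.00 | 38.33 | 586500.00 | 132250.00
Σ | 20700.00 |  |  | 1880250.00 | 1124125.00
X̄ = 1880250.00 / 20700.00 = 90.83 in
Ȳ = 1124125.00 / 20700.00 = 54.31 in

X̄ = 90.83 in, Ȳ = 54.31 in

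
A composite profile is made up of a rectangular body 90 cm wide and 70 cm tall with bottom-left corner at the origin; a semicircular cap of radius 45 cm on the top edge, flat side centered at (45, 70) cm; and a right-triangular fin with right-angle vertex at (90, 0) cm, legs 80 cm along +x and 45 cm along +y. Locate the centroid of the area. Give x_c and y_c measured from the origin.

x_c = 56.44 cm, y_c = 47.06 cm

rectangular body: A = 90 × 70 = 6300.00, centroid at (45.00, 35.00).
semicircular top: A = ½π·45² = 3180.86, centroid at (45.00, 89.10).
triangular fin: A = ½·80·45 = 1800.00, centroid at (116.67, 15.00).
ΣA = 11280.86 cm²
ΣAx_c = (6300.00)(45.00) + (3180.86)(45.00) + (1800.00)(116.67) = 636638.82 cm³
ΣAy_c = (6300.00)(35.00) + (3180.86)(89.10) + (1800.00)(15.00) = 530910.38 cm³
x_c = 636638.82 / 11280.86 = 56.44 cm
y_c = 530910.38 / 11280.86 = 47.06 cm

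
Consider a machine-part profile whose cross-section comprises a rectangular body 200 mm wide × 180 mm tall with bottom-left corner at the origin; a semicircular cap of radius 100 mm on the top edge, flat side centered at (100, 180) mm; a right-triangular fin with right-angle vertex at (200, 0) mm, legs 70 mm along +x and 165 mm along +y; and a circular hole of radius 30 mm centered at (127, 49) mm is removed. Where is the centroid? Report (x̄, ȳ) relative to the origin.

rectangular body: A = 200 × 180 = 36000.00, centroid at (100.00, 90.00).
semicircular top: A = ½π·100² = 15707.96, centroid at (100.00, 222.44).
triangular fin: A = ½·70·165 = 5775.00, centroid at (223.33, 55.00).
hole: A = −π·30² = -2827.43, centroid at (127.00, 49.00).
ΣA = 54655.53 mm², ΣAx̄ = 6101462.29 mm³, ΣAȳ = 6913180.82 mm³.
x̄ = 6101462.29/54655.53 = 111.63 mm; ȳ = 6913180.82/54655.53 = 126.49 mm.

x̄ = 111.63 mm, ȳ = 126.49 mm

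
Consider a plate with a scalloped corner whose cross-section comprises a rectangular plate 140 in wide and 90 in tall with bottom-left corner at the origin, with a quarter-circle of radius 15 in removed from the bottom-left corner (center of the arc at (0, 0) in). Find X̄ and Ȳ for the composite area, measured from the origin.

Part | A | x̄ᵢ | ȳᵢ | A·x̄ᵢ | A·ȳᵢ
plate | 12600.00 | 70.00 | 45.00 | 882000.00 | 567000.00
removed quarter-circle | -176.71 | 6.37 | 6.37 | -1125.00 | -1125.00
Σ | 12423.29 |  |  | 880875.00 | 565875.00
X̄ = 880875.00 / 12423.29 = 70.91 in
Ȳ = 565875.00 / 12423.29 = 45.55 in

X̄ = 70.91 in, Ȳ = 45.55 in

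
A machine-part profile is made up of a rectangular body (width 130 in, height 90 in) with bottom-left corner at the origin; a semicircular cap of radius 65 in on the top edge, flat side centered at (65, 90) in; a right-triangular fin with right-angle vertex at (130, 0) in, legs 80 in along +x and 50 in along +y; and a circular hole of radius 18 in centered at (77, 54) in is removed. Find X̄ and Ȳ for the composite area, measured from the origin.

Part | A | x̄ᵢ | ȳᵢ | A·x̄ᵢ | A·ȳᵢ
rectangular body | 11700.00 | 65.00 | 45.00 | 760500.00 | 526500.00
semicircular top | 6636.61 | 65.00 | 117.59 | 431379.94 | 780378.64
triangular fin | 2000.00 | 156.67 | 16.67 | 313333.33 | 33333.33
hole | -1017.88 | 77.00 | 54.00 | -78376.45 | -54965.31
Σ | 19318.74 |  |  | 1426836.82 | 1285246.66
X̄ = 1426836.82 / 19318.74 = 73.86 in
Ȳ = 1285246.66 / 19318.74 = 66.53 in

X̄ = 73.86 in, Ȳ = 66.53 in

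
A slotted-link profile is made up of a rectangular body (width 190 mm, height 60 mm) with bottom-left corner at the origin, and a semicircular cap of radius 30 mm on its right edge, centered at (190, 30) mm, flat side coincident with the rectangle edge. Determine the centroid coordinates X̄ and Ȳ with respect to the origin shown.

X̄ = 106.89 mm, Ȳ = 30.00 mm

rectangular body: A = 190 × 60 = 11400.00, centroid at (95.00, 30.00).
semicircular end: A = ½π·30² = 1413.72, centroid at (202.73, 30.00).
ΣA = 12813.72 mm², ΣAX̄ = 1369606.17 mm³, ΣAȲ = 384411.50 mm³.
X̄ = 1369606.17/12813.72 = 106.89 mm; Ȳ = 384411.50/12813.72 = 30.00 mm.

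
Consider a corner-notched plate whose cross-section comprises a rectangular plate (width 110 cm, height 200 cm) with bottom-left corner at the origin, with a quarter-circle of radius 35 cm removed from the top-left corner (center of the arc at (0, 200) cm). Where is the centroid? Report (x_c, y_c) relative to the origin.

x_c = 56.84 cm, y_c = 96.11 cm

plate: A = 110 × 200 = 22000.00, centroid at (55.00, 100.00).
removed quarter-circle: A = −¼π·35² = -962.11, centroid at (14.85, 185.15).
ΣA = 21037.89 cm²
ΣAx_c = (22000.00)(55.00) + (-962.11)(14.85) = 1195708.33 cm³
ΣAy_c = (22000.00)(100.00) + (-962.11)(185.15) = 2021869.12 cm³
x_c = 1195708.33 / 21037.89 = 56.84 cm
y_c = 2021869.12 / 21037.89 = 96.11 cm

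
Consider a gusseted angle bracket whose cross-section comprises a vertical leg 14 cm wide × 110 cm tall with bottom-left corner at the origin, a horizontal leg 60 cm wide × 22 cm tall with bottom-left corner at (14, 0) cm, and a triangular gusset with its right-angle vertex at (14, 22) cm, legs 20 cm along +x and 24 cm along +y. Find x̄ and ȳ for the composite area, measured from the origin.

vertical leg: A = 14 × 110 = 1540.00, centroid at (7.00, 55.00).
horizontal leg: A = 60 × 22 = 1320.00, centroid at (44.00, 11.00).
gusset: A = ½·20·24 = 240.00, centroid at (20.67, 30.00).
ΣA = 3100.00 cm², ΣAx̄ = 73820.00 cm³, ΣAȳ = 106420.00 cm³.
x̄ = 73820.00/3100.00 = 23.81 cm; ȳ = 106420.00/3100.00 = 34.33 cm.

x̄ = 23.81 cm, ȳ = 34.33 cm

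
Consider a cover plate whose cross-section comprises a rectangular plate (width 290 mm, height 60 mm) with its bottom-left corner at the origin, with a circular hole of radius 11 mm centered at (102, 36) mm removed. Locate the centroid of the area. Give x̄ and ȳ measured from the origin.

plate: A = 290 × 60 = 17400.00, centroid at (145.00, 30.00).
hole: A = −π·11² = -380.13, centroid at (102.00, 36.00).
ΣA = 17019.87 mm²
ΣAx̄ = (17400.00)(145.00) + (-380.13)(102.00) = 2484226.46 mm³
ΣAȳ = (17400.00)(30.00) + (-380.13)(36.00) = 508315.22 mm³
x̄ = 2484226.46 / 17019.87 = 145.96 mm
ȳ = 508315.22 / 17019.87 = 29.87 mm

x̄ = 145.96 mm, ȳ = 29.87 mm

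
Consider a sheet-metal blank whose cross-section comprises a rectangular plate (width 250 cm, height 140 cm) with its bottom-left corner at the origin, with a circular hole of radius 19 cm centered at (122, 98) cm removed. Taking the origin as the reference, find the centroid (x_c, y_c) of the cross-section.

x_c = 125.10 cm, y_c = 69.06 cm

plate: A = 250 × 140 = 35000.00, centroid at (125.00, 70.00).
hole: A = −π·19² = -1134.11, centroid at (122.00, 98.00).
ΣA = 33865.89 cm²
ΣAx_c = (35000.00)(125.00) + (-1134.11)(122.00) = 4236637.98 cm³
ΣAy_c = (35000.00)(70.00) + (-1134.11)(98.00) = 2338856.74 cm³
x_c = 4236637.98 / 33865.89 = 125.10 cm
y_c = 2338856.74 / 33865.89 = 69.06 cm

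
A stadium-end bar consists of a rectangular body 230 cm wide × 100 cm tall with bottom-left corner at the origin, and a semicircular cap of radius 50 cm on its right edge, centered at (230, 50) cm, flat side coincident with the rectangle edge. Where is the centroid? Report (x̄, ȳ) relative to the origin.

rectangular body: A = 230 × 100 = 23000.00, centroid at (115.00, 50.00).
semicircular end: A = ½π·50² = 3926.99, centroid at (251.22, 50.00).
ΣA = 26926.99 cm², ΣAx̄ = 3631541.22 cm³, ΣAȳ = 1346349.54 cm³.
x̄ = 3631541.22/26926.99 = 134.87 cm; ȳ = 1346349.54/26926.99 = 50.00 cm.

x̄ = 134.87 cm, ȳ = 50.00 cm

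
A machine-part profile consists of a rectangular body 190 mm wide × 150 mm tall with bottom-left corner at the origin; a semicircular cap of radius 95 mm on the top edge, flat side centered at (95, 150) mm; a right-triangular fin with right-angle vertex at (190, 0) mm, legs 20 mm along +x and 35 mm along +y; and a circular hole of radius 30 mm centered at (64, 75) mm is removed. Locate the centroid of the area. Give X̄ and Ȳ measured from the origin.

rectangular body: A = 190 × 150 = 28500.00, centroid at (95.00, 75.00).
semicircular top: A = ½π·95² = 14176.44, centroid at (95.00, 190.32).
triangular fin: A = ½·20·35 = 350.00, centroid at (196.67, 11.67).
hole: A = −π·30² = -2827.43, centroid at (64.00, 75.00).
ΣA = 40199.00 mm²
ΣAX̄ = (28500.00)(95.00) + (14176.44)(95.00) + (350.00)(196.67) + (-2827.43)(64.00) = 3942139.10 mm³
ΣAȲ = (28500.00)(75.00) + (14176.44)(190.32) + (350.00)(11.67) + (-2827.43)(75.00) = 4627574.69 mm³
X̄ = 3942139.10 / 40199.00 = 98.07 mm
Ȳ = 4627574.69 / 40199.00 = 115.12 mm

X̄ = 98.07 mm, Ȳ = 115.12 mm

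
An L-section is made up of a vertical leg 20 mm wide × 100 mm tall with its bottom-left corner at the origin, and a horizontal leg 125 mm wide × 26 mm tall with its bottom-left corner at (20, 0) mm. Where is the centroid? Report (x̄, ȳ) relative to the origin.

vertical leg: A = 20 × 100 = 2000.00, centroid at (10.00, 50.00).
horizontal leg: A = 125 × 26 = 3250.00, centroid at (82.50, 13.00).
ΣA = 5250.00 mm²
ΣAx̄ = (2000.00)(10.00) + (3250.00)(82.50) = 288125.00 mm³
ΣAȳ = (2000.00)(50.00) + (3250.00)(13.00) = 142250.00 mm³
x̄ = 288125.00 / 5250.00 = 54.88 mm
ȳ = 142250.00 / 5250.00 = 27.10 mm

x̄ = 54.88 mm, ȳ = 27.10 mm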